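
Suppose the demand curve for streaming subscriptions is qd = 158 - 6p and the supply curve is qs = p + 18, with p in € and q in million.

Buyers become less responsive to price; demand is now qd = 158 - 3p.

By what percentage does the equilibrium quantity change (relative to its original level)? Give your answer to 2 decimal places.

+39.47

Before the shock: 158 - 6p = p + 18 ⇒ 140 = 7p ⇒ p = 20, q = 38.
The new curves are qd = 158 - 3p (demand) and qs = p + 18 (supply).
New equilibrium: 158 - 3p = p + 18 ⇒ 140 = 4p ⇒ p = 35, q = 53.
%Δq = (53 − 38) / 38 × 100 = +39.47%.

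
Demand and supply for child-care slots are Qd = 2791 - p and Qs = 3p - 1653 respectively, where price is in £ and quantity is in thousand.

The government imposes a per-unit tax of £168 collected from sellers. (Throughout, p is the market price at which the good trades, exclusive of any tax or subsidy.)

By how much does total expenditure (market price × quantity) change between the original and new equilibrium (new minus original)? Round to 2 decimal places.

Before the shock: 2791 - p = 3p - 1653 ⇒ 4444 = 4p ⇒ p = 1111, Q = 1680.
Since sellers keep the price net of the tax, the effective supply curve becomes Qs = 3p - 2157.
Clearing the new market: 2791 - p = 3p - 2157, so p = 1237 and Q = 1554.
Expenditure moves from 1111×1680 = 1866480 to 1237×1554 = 1922298; change = +55818.00.

+55818.00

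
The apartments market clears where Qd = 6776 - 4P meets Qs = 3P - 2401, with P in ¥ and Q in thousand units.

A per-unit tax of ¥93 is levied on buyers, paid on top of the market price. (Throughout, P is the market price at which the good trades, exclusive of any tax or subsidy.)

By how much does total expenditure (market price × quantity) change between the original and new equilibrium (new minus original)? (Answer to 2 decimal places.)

-281953.22

Original equilibrium: 6776 - 4P = 3P - 2401 gives 9177 = 7P, so P = 1311 and Q = 1532.
Since buyers pay the price plus the tax, the effective demand curve becomes Qd = 6404 - 4P.
New equilibrium: 6404 - 4P = 3P - 2401 ⇒ 8805 = 7P ⇒ P = 8805/7 ≈ 1257.8571, Q = 9608/7 ≈ 1372.5714.
Expenditure moves from 1311×1532 = 2008452 to 1257.8571×1372.5714 = 1726498.7755; change = -281953.22.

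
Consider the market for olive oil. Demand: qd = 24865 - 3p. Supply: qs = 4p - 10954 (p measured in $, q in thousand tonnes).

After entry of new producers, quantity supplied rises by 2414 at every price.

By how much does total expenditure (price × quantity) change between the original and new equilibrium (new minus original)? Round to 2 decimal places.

Original equilibrium: 24865 - 3p = 4p - 10954 gives 35819 = 7p, so p = 5117 and q = 9514.
After the shift, demand is qd = 24865 - 3p and supply is qs = 4p - 8540.
Equate the new curves: 24865 - 3p = 4p - 8540, giving 33405 = 7p, p = 33405/7 ≈ 4772.1429, q = 73840/7 ≈ 10548.5714.
Expenditure moves from 5117×9514 = 48683138 to 4772.1429×10548.5714 = 50339289.7959; change = +1656151.80.

+1656151.80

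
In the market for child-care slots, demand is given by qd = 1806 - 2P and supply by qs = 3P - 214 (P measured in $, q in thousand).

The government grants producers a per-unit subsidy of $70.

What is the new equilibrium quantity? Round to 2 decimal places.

1082.00

Solve the original market: 1806 - 2P = 3P - 214, hence P = 404 and q = 998.
Since sellers receive the price plus the subsidy, the effective supply curve becomes qs = 3P - 4.
Equate the new curves: 1806 - 2P = 3P - 4, giving 1810 = 5P, P = 362, q = 1082.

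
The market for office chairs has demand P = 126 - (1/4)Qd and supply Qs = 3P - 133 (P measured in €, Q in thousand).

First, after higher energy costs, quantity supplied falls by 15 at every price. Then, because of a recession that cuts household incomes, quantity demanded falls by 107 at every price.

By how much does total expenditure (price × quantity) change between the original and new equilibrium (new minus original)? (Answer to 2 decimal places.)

Initially, 504 - 4P = 3P - 133, so 637 = 7P and P = 91, Q = 140.
The shock moves the curves to Qd = 397 - 4P and Qs = 3P - 148.
New equilibrium: 397 - 4P = 3P - 148 ⇒ 545 = 7P ⇒ P = 545/7 ≈ 77.8571, Q = 599/7 ≈ 85.5714.
Expenditure moves from 91×140 = 12740 to 77.8571×85.5714 = 6662.3469; change = -6077.65.

-6077.65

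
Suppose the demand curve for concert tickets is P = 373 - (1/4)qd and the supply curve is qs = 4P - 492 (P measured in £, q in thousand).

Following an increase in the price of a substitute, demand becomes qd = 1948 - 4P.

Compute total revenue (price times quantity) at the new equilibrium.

222040

Solve the original market: 1492 - 4P = 4P - 492, hence P = 248 and q = 500.
After the shift, demand is qd = 1948 - 4P and supply is qs = 4P - 492.
Equate the new curves: 1948 - 4P = 4P - 492, giving 2440 = 8P, P = 305, q = 728.
New expenditure = 305 × 728 = 222040.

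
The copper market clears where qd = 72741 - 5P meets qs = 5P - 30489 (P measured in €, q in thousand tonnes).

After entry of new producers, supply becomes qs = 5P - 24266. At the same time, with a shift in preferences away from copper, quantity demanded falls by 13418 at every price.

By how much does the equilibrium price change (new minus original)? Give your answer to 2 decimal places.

Before the shock: 72741 - 5P = 5P - 30489 ⇒ 103230 = 10P ⇒ P = 10323, q = 21126.
The new curves are qd = 59323 - 5P (demand) and qs = 5P - 24266 (supply).
Equate the new curves: 59323 - 5P = 5P - 24266, giving 83589 = 10P, P = 8358.9, q = 17528.5.
ΔP = 8358.9 − 10323 = -1964.10.

-1964.10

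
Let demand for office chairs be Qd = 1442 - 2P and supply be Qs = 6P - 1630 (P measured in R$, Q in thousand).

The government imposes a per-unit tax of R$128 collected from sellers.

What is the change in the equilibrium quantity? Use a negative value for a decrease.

-192

Solve the original market: 1442 - 2P = 6P - 1630, hence P = 384 and Q = 674.
Since sellers keep the price net of the tax, the effective supply curve becomes Qs = 6P - 2398.
Setting them equal: 1442 - 2P = 6P - 2398 → 3840 = 8P, so P = 480 and Q = 482.
ΔQ = 482 − 674 = -192.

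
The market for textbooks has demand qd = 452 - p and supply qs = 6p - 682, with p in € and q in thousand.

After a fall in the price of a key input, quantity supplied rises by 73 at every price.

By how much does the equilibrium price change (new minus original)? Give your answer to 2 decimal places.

Original equilibrium: 452 - p = 6p - 682 gives 1134 = 7p, so p = 162 and q = 290.
The shock moves the curves to qd = 452 - p and qs = 6p - 609.
Setting them equal: 452 - p = 6p - 609 → 1061 = 7p, so p = 1061/7 ≈ 151.5714 and q = 2103/7 ≈ 300.4286.
Δp = 151.5714 − 162 = -10.43.

-10.43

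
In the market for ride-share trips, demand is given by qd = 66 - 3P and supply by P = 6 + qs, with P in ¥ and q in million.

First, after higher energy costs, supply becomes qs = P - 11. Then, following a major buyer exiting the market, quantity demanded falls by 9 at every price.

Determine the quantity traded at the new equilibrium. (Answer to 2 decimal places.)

Original equilibrium: 66 - 3P = P - 6 gives 72 = 4P, so P = 18 and q = 12.
With the change applied: demand qd = 57 - 3P, supply qs = P - 11.
Equate the new curves: 57 - 3P = P - 11, giving 68 = 4P, P = 17, q = 6.

6.00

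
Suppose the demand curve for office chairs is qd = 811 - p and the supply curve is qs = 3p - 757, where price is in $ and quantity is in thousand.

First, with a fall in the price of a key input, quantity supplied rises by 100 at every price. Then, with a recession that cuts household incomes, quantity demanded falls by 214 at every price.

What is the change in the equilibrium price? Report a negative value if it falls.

-78.5

Before the shock: 811 - p = 3p - 757 ⇒ 1568 = 4p ⇒ p = 392, q = 419.
The new curves are qd = 597 - p (demand) and qs = 3p - 657 (supply).
Equate the new curves: 597 - p = 3p - 657, giving 1254 = 4p, p = 313.5, q = 283.5.
Δp = 313.5 − 392 = -78.5.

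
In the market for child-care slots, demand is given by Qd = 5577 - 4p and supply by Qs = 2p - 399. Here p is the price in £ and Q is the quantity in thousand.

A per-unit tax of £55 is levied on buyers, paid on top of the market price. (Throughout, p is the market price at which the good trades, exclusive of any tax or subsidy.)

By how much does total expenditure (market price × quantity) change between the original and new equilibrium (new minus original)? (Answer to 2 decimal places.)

Solve the original market: 5577 - 4p = 2p - 399, hence p = 996 and Q = 1593.
Since buyers pay the price plus the tax, the effective demand curve becomes Qd = 5357 - 4p.
New equilibrium: 5357 - 4p = 2p - 399 ⇒ 5756 = 6p ⇒ p = 2878/3 ≈ 959.3333, Q = 4559/3 ≈ 1519.6667.
Expenditure moves from 996×1593 = 1586628 to 959.3333×1519.6667 = 1457866.8889; change = -128761.11.

-128761.11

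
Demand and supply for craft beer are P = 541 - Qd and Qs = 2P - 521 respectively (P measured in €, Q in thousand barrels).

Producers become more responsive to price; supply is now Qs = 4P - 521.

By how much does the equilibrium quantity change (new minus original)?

Original equilibrium: 541 - P = 2P - 521 gives 1062 = 3P, so P = 354 and Q = 187.
With the change applied: demand Qd = 541 - P, supply Qs = 4P - 521.
Equate the new curves: 541 - P = 4P - 521, giving 1062 = 5P, P = 212.4, Q = 328.6.
ΔQ = 328.6 − 187 = +141.6.

+141.6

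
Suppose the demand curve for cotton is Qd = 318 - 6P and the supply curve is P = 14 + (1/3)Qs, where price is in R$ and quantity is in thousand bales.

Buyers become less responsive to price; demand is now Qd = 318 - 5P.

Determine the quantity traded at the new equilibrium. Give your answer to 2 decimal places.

93.00

Solve the original market: 318 - 6P = 3P - 42, hence P = 40 and Q = 78.
After the shift, demand is Qd = 318 - 5P and supply is Qs = 3P - 42.
Equate the new curves: 318 - 5P = 3P - 42, giving 360 = 8P, P = 45, Q = 93.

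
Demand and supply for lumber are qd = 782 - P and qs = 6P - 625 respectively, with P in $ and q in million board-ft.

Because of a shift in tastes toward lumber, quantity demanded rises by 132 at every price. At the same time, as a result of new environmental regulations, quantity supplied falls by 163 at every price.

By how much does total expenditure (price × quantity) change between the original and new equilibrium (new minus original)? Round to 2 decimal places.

+46333.12

Initially, 782 - P = 6P - 625, so 1407 = 7P and P = 201, q = 581.
The new curves are qd = 914 - P (demand) and qs = 6P - 788 (supply).
Equate the new curves: 914 - P = 6P - 788, giving 1702 = 7P, P = 1702/7 ≈ 243.1429, q = 4696/7 ≈ 670.8571.
Expenditure moves from 201×581 = 116781 to 243.1429×670.8571 = 163114.1224; change = +46333.12.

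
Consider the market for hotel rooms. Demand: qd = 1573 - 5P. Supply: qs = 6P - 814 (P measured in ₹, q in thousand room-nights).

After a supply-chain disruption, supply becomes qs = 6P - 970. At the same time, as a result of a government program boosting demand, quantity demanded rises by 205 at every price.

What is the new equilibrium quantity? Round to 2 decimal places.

Initially, 1573 - 5P = 6P - 814, so 2387 = 11P and P = 217, q = 488.
The new curves are qd = 1778 - 5P (demand) and qs = 6P - 970 (supply).
Setting them equal: 1778 - 5P = 6P - 970 → 2748 = 11P, so P = 2748/11 ≈ 249.8182 and q = 5818/11 ≈ 528.9091.

528.91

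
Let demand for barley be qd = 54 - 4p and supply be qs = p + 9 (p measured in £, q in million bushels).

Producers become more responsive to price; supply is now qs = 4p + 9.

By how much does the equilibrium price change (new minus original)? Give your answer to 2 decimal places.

Original equilibrium: 54 - 4p = p + 9 gives 45 = 5p, so p = 9 and q = 18.
After the shift, demand is qd = 54 - 4p and supply is qs = 4p + 9.
Clearing the new market: 54 - 4p = 4p + 9, so p = 5.625 and q = 31.5.
Δp = 5.625 − 9 = -3.38.

-3.38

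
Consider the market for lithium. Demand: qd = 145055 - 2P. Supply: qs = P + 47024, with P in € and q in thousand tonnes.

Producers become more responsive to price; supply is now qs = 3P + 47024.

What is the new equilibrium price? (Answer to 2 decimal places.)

19606.20

Original equilibrium: 145055 - 2P = P + 47024 gives 98031 = 3P, so P = 32677 and q = 79701.
The new curves are qd = 145055 - 2P (demand) and qs = 3P + 47024 (supply).
New equilibrium: 145055 - 2P = 3P + 47024 ⇒ 98031 = 5P ⇒ P = 19606.2, q = 105842.6.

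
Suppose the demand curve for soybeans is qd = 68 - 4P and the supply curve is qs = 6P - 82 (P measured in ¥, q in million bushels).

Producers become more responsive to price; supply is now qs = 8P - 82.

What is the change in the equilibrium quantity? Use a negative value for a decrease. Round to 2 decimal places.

Initially, 68 - 4P = 6P - 82, so 150 = 10P and P = 15, q = 8.
After the shift, demand is qd = 68 - 4P and supply is qs = 8P - 82.
Equate the new curves: 68 - 4P = 8P - 82, giving 150 = 12P, P = 12.5, q = 18.
Δq = 18 − 8 = +10.00.

+10.00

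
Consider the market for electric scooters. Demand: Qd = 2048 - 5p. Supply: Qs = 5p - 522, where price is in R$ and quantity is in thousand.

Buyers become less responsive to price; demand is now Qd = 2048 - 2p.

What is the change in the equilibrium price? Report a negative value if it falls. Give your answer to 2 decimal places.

Solve the original market: 2048 - 5p = 5p - 522, hence p = 257 and Q = 763.
With the change applied: demand Qd = 2048 - 2p, supply Qs = 5p - 522.
New equilibrium: 2048 - 2p = 5p - 522 ⇒ 2570 = 7p ⇒ p = 2570/7 ≈ 367.1429, Q = 9196/7 ≈ 1313.7143.
Δp = 367.1429 − 257 = +110.14.

+110.14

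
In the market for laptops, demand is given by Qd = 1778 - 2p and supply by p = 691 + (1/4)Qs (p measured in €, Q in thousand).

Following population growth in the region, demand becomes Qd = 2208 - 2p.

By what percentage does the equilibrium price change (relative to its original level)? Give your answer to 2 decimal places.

Initially, 1778 - 2p = 4p - 2764, so 4542 = 6p and p = 757, Q = 264.
With the change applied: demand Qd = 2208 - 2p, supply Qs = 4p - 2764.
Equate the new curves: 2208 - 2p = 4p - 2764, giving 4972 = 6p, p = 2486/3 ≈ 828.6667, Q = 1652/3 ≈ 550.6667.
%Δp = (828.6667 − 757) / 757 × 100 = +9.47%.

+9.47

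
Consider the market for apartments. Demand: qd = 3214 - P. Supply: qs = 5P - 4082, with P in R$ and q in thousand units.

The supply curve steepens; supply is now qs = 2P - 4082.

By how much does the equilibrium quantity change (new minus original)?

Original equilibrium: 3214 - P = 5P - 4082 gives 7296 = 6P, so P = 1216 and q = 1998.
The new curves are qd = 3214 - P (demand) and qs = 2P - 4082 (supply).
Equate the new curves: 3214 - P = 2P - 4082, giving 7296 = 3P, P = 2432, q = 782.
Δq = 782 − 1998 = -1216.

-1216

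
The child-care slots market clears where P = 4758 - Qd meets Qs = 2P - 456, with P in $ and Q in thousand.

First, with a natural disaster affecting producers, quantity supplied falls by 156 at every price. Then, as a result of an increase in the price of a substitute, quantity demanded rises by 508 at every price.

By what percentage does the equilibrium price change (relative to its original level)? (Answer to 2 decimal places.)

Original equilibrium: 4758 - P = 2P - 456 gives 5214 = 3P, so P = 1738 and Q = 3020.
With the change applied: demand Qd = 5266 - P, supply Qs = 2P - 612.
New equilibrium: 5266 - P = 2P - 612 ⇒ 5878 = 3P ⇒ P = 5878/3 ≈ 1959.3333, Q = 9920/3 ≈ 3306.6667.
%ΔP = (1959.3333 − 1738) / 1738 × 100 = +12.73%.

+12.73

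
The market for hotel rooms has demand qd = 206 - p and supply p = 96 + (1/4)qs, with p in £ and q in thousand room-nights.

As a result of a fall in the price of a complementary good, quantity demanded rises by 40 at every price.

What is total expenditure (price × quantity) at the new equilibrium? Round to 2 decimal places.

15120.00

Solve the original market: 206 - p = 4p - 384, hence p = 118 and q = 88.
The shock moves the curves to qd = 246 - p and qs = 4p - 384.
Clearing the new market: 246 - p = 4p - 384, so p = 126 and q = 120.
New expenditure = 126 × 120 = 15120.00.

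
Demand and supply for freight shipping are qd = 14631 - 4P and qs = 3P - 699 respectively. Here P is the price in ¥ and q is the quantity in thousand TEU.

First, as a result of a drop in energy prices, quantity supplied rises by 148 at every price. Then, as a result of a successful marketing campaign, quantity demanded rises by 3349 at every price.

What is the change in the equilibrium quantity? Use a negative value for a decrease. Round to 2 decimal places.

+1519.86

Before the shock: 14631 - 4P = 3P - 699 ⇒ 15330 = 7P ⇒ P = 2190, q = 5871.
After the shift, demand is qd = 17980 - 4P and supply is qs = 3P - 551.
New equilibrium: 17980 - 4P = 3P - 551 ⇒ 18531 = 7P ⇒ P = 18531/7 ≈ 2647.2857, q = 51736/7 ≈ 7390.8571.
Δq = 7390.8571 − 5871 = +1519.86.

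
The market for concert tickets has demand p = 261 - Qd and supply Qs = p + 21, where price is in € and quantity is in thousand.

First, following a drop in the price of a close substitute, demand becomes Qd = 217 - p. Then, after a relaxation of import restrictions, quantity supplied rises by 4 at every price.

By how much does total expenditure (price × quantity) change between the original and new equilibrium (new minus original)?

Original equilibrium: 261 - p = p + 21 gives 240 = 2p, so p = 120 and Q = 141.
The new curves are Qd = 217 - p (demand) and Qs = p + 25 (supply).
New equilibrium: 217 - p = p + 25 ⇒ 192 = 2p ⇒ p = 96, Q = 121.
Expenditure moves from 120×141 = 16920 to 96×121 = 11616; change = -5304.

-5304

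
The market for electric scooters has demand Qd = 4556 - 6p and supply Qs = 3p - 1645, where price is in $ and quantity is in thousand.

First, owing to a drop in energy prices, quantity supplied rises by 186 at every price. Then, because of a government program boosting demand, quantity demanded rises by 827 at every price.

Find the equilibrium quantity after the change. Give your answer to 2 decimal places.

821.67

Initially, 4556 - 6p = 3p - 1645, so 6201 = 9p and p = 689, Q = 422.
The new curves are Qd = 5383 - 6p (demand) and Qs = 3p - 1459 (supply).
Equate the new curves: 5383 - 6p = 3p - 1459, giving 6842 = 9p, p = 6842/9 ≈ 760.2222, Q = 2465/3 ≈ 821.6667.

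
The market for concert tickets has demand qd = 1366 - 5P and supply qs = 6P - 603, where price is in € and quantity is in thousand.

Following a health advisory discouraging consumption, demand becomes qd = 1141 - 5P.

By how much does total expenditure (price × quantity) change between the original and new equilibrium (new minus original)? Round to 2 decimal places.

Solve the original market: 1366 - 5P = 6P - 603, hence P = 179 and q = 471.
The shock moves the curves to qd = 1141 - 5P and qs = 6P - 603.
New equilibrium: 1141 - 5P = 6P - 603 ⇒ 1744 = 11P ⇒ P = 1744/11 ≈ 158.5455, q = 3831/11 ≈ 348.2727.
Expenditure moves from 179×471 = 84309 to 158.5455×348.2727 = 55217.0579; change = -29091.94.

-29091.94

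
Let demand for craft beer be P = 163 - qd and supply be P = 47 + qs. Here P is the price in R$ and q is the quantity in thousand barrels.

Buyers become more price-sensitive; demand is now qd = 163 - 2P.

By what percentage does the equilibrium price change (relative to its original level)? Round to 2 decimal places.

Original equilibrium: 163 - P = P - 47 gives 210 = 2P, so P = 105 and q = 58.
The shock moves the curves to qd = 163 - 2P and qs = P - 47.
Setting them equal: 163 - 2P = P - 47 → 210 = 3P, so P = 70 and q = 23.
%ΔP = (70 − 105) / 105 × 100 = -33.33%.

-33.33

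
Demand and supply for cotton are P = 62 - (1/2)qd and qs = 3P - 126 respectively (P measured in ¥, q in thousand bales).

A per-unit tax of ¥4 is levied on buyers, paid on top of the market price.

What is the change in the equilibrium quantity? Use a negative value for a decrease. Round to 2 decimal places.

Original equilibrium: 124 - 2P = 3P - 126 gives 250 = 5P, so P = 50 and q = 24.
Since buyers pay the price plus the tax, the effective demand curve becomes qd = 116 - 2P.
New equilibrium: 116 - 2P = 3P - 126 ⇒ 242 = 5P ⇒ P = 48.4, q = 19.2.
Δq = 19.2 − 24 = -4.80.

-4.80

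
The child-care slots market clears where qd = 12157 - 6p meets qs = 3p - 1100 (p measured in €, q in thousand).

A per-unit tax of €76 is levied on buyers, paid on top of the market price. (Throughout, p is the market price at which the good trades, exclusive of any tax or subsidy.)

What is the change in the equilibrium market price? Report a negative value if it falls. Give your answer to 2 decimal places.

Original equilibrium: 12157 - 6p = 3p - 1100 gives 13257 = 9p, so p = 1473 and q = 3319.
Since buyers pay the price plus the tax, the effective demand curve becomes qd = 11701 - 6p.
Setting them equal: 11701 - 6p = 3p - 1100 → 12801 = 9p, so p = 4267/3 ≈ 1422.3333 and q = 3167.
Δp = 1422.3333 − 1473 = -50.67.

-50.67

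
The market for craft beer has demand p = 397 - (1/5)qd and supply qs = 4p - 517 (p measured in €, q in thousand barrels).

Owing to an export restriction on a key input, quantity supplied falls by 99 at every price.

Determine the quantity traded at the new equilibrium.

Original equilibrium: 1985 - 5p = 4p - 517 gives 2502 = 9p, so p = 278 and q = 595.
The new curves are qd = 1985 - 5p (demand) and qs = 4p - 616 (supply).
Setting them equal: 1985 - 5p = 4p - 616 → 2601 = 9p, so p = 289 and q = 540.

540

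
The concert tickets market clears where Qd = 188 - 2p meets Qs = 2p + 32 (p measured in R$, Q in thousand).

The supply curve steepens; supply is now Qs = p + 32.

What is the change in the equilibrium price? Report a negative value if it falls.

Before the shock: 188 - 2p = 2p + 32 ⇒ 156 = 4p ⇒ p = 39, Q = 110.
The shock moves the curves to Qd = 188 - 2p and Qs = p + 32.
Clearing the new market: 188 - 2p = p + 32, so p = 52 and Q = 84.
Δp = 52 − 39 = +13.

+13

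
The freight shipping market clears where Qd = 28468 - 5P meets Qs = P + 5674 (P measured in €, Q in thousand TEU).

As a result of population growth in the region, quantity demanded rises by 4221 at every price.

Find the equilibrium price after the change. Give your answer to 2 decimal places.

Solve the original market: 28468 - 5P = P + 5674, hence P = 3799 and Q = 9473.
With the change applied: demand Qd = 32689 - 5P, supply Qs = P + 5674.
Equate the new curves: 32689 - 5P = P + 5674, giving 27015 = 6P, P = 4502.5, Q = 10176.5.

4502.50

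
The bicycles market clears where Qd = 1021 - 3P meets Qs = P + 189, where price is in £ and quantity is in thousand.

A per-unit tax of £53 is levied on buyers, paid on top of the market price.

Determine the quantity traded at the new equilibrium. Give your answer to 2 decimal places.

Initially, 1021 - 3P = P + 189, so 832 = 4P and P = 208, Q = 397.
Since buyers pay the price plus the tax, the effective demand curve becomes Qd = 862 - 3P.
Setting them equal: 862 - 3P = P + 189 → 673 = 4P, so P = 168.25 and Q = 357.25.

357.25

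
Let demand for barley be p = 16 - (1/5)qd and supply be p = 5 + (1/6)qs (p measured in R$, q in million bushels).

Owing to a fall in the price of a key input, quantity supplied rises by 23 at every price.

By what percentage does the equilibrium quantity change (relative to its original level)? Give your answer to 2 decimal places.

+34.85

Solve the original market: 80 - 5p = 6p - 30, hence p = 10 and q = 30.
With the change applied: demand qd = 80 - 5p, supply qs = 6p - 7.
New equilibrium: 80 - 5p = 6p - 7 ⇒ 87 = 11p ⇒ p = 87/11 ≈ 7.9091, q = 445/11 ≈ 40.4545.
%Δq = (40.4545 − 30) / 30 × 100 = +34.85%.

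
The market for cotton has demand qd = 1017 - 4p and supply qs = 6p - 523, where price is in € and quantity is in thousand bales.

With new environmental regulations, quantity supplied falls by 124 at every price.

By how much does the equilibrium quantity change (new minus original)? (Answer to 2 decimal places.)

Solve the original market: 1017 - 4p = 6p - 523, hence p = 154 and q = 401.
After the shift, demand is qd = 1017 - 4p and supply is qs = 6p - 647.
Clearing the new market: 1017 - 4p = 6p - 647, so p = 166.4 and q = 351.4.
Δq = 351.4 − 401 = -49.60.

-49.60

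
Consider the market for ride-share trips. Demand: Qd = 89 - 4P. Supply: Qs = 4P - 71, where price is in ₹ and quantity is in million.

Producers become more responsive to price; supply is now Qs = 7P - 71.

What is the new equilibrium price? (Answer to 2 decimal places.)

Before the shock: 89 - 4P = 4P - 71 ⇒ 160 = 8P ⇒ P = 20, Q = 9.
After the shift, demand is Qd = 89 - 4P and supply is Qs = 7P - 71.
New equilibrium: 89 - 4P = 7P - 71 ⇒ 160 = 11P ⇒ P = 160/11 ≈ 14.5455, Q = 339/11 ≈ 30.8182.

14.55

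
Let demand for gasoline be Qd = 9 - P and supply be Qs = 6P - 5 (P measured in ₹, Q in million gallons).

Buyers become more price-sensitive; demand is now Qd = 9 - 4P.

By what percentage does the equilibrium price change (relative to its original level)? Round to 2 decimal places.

Original equilibrium: 9 - P = 6P - 5 gives 14 = 7P, so P = 2 and Q = 7.
The shock moves the curves to Qd = 9 - 4P and Qs = 6P - 5.
New equilibrium: 9 - 4P = 6P - 5 ⇒ 14 = 10P ⇒ P = 1.4, Q = 3.4.
%ΔP = (1.4 − 2) / 2 × 100 = -30.00%.

-30.00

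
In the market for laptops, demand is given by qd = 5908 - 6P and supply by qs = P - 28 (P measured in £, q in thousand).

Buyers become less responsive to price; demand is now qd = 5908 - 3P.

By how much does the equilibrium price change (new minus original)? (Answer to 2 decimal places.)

Initially, 5908 - 6P = P - 28, so 5936 = 7P and P = 848, q = 820.
The shock moves the curves to qd = 5908 - 3P and qs = P - 28.
Equate the new curves: 5908 - 3P = P - 28, giving 5936 = 4P, P = 1484, q = 1456.
ΔP = 1484 − 848 = +636.00.

+636.00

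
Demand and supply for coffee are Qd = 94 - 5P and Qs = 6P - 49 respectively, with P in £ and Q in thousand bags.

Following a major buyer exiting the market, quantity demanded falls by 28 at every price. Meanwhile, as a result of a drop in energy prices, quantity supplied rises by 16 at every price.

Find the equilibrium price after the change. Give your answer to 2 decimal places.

9.00

Original equilibrium: 94 - 5P = 6P - 49 gives 143 = 11P, so P = 13 and Q = 29.
With the change applied: demand Qd = 66 - 5P, supply Qs = 6P - 33.
Equate the new curves: 66 - 5P = 6P - 33, giving 99 = 11P, P = 9, Q = 21.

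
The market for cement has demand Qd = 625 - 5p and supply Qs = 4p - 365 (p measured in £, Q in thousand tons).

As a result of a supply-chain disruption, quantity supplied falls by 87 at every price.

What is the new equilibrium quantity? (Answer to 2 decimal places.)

26.67

Solve the original market: 625 - 5p = 4p - 365, hence p = 110 and Q = 75.
The shock moves the curves to Qd = 625 - 5p and Qs = 4p - 452.
New equilibrium: 625 - 5p = 4p - 452 ⇒ 1077 = 9p ⇒ p = 359/3 ≈ 119.6667, Q = 80/3 ≈ 26.6667.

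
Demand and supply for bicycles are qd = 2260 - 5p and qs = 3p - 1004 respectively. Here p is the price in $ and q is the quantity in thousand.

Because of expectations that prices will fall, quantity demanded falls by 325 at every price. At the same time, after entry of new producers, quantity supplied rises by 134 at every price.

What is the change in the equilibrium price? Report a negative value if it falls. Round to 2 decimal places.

-57.38

Original equilibrium: 2260 - 5p = 3p - 1004 gives 3264 = 8p, so p = 408 and q = 220.
With the change applied: demand qd = 1935 - 5p, supply qs = 3p - 870.
New equilibrium: 1935 - 5p = 3p - 870 ⇒ 2805 = 8p ⇒ p = 350.625, q = 181.875.
Δp = 350.625 − 408 = -57.38.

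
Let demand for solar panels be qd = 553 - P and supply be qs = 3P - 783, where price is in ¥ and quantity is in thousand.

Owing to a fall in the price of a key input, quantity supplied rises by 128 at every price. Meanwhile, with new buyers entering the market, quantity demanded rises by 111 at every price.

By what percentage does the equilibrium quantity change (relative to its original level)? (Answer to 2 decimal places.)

Original equilibrium: 553 - P = 3P - 783 gives 1336 = 4P, so P = 334 and q = 219.
The new curves are qd = 664 - P (demand) and qs = 3P - 655 (supply).
Setting them equal: 664 - P = 3P - 655 → 1319 = 4P, so P = 329.75 and q = 334.25.
%Δq = (334.25 − 219) / 219 × 100 = +52.63%.

+52.63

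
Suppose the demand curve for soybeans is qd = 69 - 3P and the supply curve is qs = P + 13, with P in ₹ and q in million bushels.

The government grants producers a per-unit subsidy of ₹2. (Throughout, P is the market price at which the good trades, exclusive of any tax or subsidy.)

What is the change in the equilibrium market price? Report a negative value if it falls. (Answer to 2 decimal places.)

-0.50

Solve the original market: 69 - 3P = P + 13, hence P = 14 and q = 27.
Since sellers receive the price plus the subsidy, the effective supply curve becomes qs = P + 15.
Clearing the new market: 69 - 3P = P + 15, so P = 13.5 and q = 28.5.
ΔP = 13.5 − 14 = -0.50.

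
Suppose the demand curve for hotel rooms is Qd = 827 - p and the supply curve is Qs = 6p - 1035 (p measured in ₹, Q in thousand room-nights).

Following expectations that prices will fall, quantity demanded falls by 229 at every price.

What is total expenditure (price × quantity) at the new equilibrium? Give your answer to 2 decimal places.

Before the shock: 827 - p = 6p - 1035 ⇒ 1862 = 7p ⇒ p = 266, Q = 561.
After the shift, demand is Qd = 598 - p and supply is Qs = 6p - 1035.
New equilibrium: 598 - p = 6p - 1035 ⇒ 1633 = 7p ⇒ p = 1633/7 ≈ 233.2857, Q = 2553/7 ≈ 364.7143.
New expenditure = 233.2857 × 364.7143 = 85082.63.

85082.63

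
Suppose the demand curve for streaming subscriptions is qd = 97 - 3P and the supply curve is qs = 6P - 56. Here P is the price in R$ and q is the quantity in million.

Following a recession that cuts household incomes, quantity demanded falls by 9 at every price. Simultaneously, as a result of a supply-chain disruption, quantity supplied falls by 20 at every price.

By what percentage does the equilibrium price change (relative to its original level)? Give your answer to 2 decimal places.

+7.19

Before the shock: 97 - 3P = 6P - 56 ⇒ 153 = 9P ⇒ P = 17, q = 46.
The shock moves the curves to qd = 88 - 3P and qs = 6P - 76.
Equate the new curves: 88 - 3P = 6P - 76, giving 164 = 9P, P = 164/9 ≈ 18.2222, q = 100/3 ≈ 33.3333.
%ΔP = (18.2222 − 17) / 17 × 100 = +7.19%.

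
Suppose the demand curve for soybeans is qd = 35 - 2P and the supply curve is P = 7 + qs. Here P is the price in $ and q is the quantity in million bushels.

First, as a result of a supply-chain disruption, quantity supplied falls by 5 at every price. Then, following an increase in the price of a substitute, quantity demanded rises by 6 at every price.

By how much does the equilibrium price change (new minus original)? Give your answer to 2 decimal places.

Solve the original market: 35 - 2P = P - 7, hence P = 14 and q = 7.
After the shift, demand is qd = 41 - 2P and supply is qs = P - 12.
New equilibrium: 41 - 2P = P - 12 ⇒ 53 = 3P ⇒ P = 53/3 ≈ 17.6667, q = 17/3 ≈ 5.6667.
ΔP = 17.6667 − 14 = +3.67.

+3.67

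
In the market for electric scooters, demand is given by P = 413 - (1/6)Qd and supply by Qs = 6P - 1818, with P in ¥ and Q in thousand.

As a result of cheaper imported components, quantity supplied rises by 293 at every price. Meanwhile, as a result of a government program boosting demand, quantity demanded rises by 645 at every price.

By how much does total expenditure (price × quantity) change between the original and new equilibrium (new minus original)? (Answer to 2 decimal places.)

+191339.33

Solve the original market: 2478 - 6P = 6P - 1818, hence P = 358 and Q = 330.
With the change applied: demand Qd = 3123 - 6P, supply Qs = 6P - 1525.
Clearing the new market: 3123 - 6P = 6P - 1525, so P = 1162/3 ≈ 387.3333 and Q = 799.
Expenditure moves from 358×330 = 118140 to 387.3333×799 = 309479.3333; change = +191339.33.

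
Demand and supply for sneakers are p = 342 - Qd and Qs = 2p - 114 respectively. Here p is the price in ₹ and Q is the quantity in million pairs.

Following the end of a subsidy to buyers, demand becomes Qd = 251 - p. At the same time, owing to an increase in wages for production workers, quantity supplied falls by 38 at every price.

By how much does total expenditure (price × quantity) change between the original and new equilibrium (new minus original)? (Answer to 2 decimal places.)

Initially, 342 - p = 2p - 114, so 456 = 3p and p = 152, Q = 190.
With the change applied: demand Qd = 251 - p, supply Qs = 2p - 152.
Clearing the new market: 251 - p = 2p - 152, so p = 403/3 ≈ 134.3333 and Q = 350/3 ≈ 116.6667.
Expenditure moves from 152×190 = 28880 to 134.3333×116.6667 = 15672.2222; change = -13207.78.

-13207.78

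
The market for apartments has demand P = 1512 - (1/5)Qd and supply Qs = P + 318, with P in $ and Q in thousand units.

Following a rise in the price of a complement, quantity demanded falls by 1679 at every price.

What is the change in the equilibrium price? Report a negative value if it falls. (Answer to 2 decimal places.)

Original equilibrium: 7560 - 5P = P + 318 gives 7242 = 6P, so P = 1207 and Q = 1525.
After the shift, demand is Qd = 5881 - 5P and supply is Qs = P + 318.
New equilibrium: 5881 - 5P = P + 318 ⇒ 5563 = 6P ⇒ P = 5563/6 ≈ 927.1667, Q = 7471/6 ≈ 1245.1667.
ΔP = 927.1667 − 1207 = -279.83.

-279.83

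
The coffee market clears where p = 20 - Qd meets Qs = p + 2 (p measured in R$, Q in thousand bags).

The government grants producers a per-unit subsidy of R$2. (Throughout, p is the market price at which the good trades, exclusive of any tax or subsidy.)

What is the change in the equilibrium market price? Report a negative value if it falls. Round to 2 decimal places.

-1.00

Initially, 20 - p = p + 2, so 18 = 2p and p = 9, Q = 11.
Since sellers receive the price plus the subsidy, the effective supply curve becomes Qs = p + 4.
New equilibrium: 20 - p = p + 4 ⇒ 16 = 2p ⇒ p = 8, Q = 12.
Δp = 8 − 9 = -1.00.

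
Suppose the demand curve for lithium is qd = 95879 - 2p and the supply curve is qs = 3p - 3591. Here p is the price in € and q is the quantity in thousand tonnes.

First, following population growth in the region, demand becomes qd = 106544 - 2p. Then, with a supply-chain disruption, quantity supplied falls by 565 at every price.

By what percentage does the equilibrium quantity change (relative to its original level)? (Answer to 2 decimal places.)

+11.01

Original equilibrium: 95879 - 2p = 3p - 3591 gives 99470 = 5p, so p = 19894 and q = 56091.
With the change applied: demand qd = 106544 - 2p, supply qs = 3p - 4156.
New equilibrium: 106544 - 2p = 3p - 4156 ⇒ 110700 = 5p ⇒ p = 22140, q = 62264.
%Δq = (62264 − 56091) / 56091 × 100 = +11.01%.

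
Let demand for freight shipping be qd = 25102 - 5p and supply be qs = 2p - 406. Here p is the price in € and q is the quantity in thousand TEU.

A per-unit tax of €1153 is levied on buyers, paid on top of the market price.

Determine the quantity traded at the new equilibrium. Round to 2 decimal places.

Before the shock: 25102 - 5p = 2p - 406 ⇒ 25508 = 7p ⇒ p = 3644, q = 6882.
Since buyers pay the price plus the tax, the effective demand curve becomes qd = 19337 - 5p.
New equilibrium: 19337 - 5p = 2p - 406 ⇒ 19743 = 7p ⇒ p = 19743/7 ≈ 2820.4286, q = 36644/7 ≈ 5234.8571.

5234.86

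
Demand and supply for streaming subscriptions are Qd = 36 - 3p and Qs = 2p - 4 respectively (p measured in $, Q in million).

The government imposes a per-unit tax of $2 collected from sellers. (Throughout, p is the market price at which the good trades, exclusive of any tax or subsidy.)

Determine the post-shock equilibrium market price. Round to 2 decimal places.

8.80

Original equilibrium: 36 - 3p = 2p - 4 gives 40 = 5p, so p = 8 and Q = 12.
Since sellers keep the price net of the tax, the effective supply curve becomes Qs = 2p - 8.
Equate the new curves: 36 - 3p = 2p - 8, giving 44 = 5p, p = 8.8, Q = 9.6.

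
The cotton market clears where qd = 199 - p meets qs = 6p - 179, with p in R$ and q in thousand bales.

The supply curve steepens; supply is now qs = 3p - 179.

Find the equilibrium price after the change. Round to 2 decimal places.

Solve the original market: 199 - p = 6p - 179, hence p = 54 and q = 145.
The shock moves the curves to qd = 199 - p and qs = 3p - 179.
New equilibrium: 199 - p = 3p - 179 ⇒ 378 = 4p ⇒ p = 94.5, q = 104.5.

94.50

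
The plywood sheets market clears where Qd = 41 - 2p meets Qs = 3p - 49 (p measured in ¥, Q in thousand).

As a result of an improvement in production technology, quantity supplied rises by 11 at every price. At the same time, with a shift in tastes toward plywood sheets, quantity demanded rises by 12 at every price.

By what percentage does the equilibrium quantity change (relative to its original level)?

Before the shock: 41 - 2p = 3p - 49 ⇒ 90 = 5p ⇒ p = 18, Q = 5.
The new curves are Qd = 53 - 2p (demand) and Qs = 3p - 38 (supply).
Equate the new curves: 53 - 2p = 3p - 38, giving 91 = 5p, p = 18.2, Q = 16.6.
%ΔQ = (16.6 − 5) / 5 × 100 = +232%.

+232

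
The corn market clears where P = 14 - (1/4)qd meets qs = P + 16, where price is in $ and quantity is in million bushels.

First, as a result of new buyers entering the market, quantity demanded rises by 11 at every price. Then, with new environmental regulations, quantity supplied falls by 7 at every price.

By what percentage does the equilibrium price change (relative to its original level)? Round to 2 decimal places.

+45.00

Solve the original market: 56 - 4P = P + 16, hence P = 8 and q = 24.
With the change applied: demand qd = 67 - 4P, supply qs = P + 9.
Equate the new curves: 67 - 4P = P + 9, giving 58 = 5P, P = 11.6, q = 20.6.
%ΔP = (11.6 − 8) / 8 × 100 = +45.00%.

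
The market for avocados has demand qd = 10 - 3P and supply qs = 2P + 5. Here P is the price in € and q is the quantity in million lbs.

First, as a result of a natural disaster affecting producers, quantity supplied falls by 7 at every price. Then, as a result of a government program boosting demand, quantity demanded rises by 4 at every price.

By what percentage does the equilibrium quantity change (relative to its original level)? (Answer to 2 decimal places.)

-37.14

Solve the original market: 10 - 3P = 2P + 5, hence P = 1 and q = 7.
The shock moves the curves to qd = 14 - 3P and qs = 2P - 2.
Clearing the new market: 14 - 3P = 2P - 2, so P = 3.2 and q = 4.4.
%Δq = (4.4 − 7) / 7 × 100 = -37.14%.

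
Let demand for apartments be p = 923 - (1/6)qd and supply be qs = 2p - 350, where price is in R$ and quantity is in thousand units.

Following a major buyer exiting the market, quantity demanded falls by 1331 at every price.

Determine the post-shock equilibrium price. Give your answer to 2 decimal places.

Initially, 5538 - 6p = 2p - 350, so 5888 = 8p and p = 736, q = 1122.
The new curves are qd = 4207 - 6p (demand) and qs = 2p - 350 (supply).
New equilibrium: 4207 - 6p = 2p - 350 ⇒ 4557 = 8p ⇒ p = 569.625, q = 789.25.

569.63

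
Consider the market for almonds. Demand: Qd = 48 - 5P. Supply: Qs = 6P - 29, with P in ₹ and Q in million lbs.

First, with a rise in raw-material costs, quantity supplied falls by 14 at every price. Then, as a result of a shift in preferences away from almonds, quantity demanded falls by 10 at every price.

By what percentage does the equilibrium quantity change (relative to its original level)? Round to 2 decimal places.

-90.91

Original equilibrium: 48 - 5P = 6P - 29 gives 77 = 11P, so P = 7 and Q = 13.
With the change applied: demand Qd = 38 - 5P, supply Qs = 6P - 43.
Clearing the new market: 38 - 5P = 6P - 43, so P = 81/11 ≈ 7.3636 and Q = 13/11 ≈ 1.1818.
%ΔQ = (1.1818 − 13) / 13 × 100 = -90.91%.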